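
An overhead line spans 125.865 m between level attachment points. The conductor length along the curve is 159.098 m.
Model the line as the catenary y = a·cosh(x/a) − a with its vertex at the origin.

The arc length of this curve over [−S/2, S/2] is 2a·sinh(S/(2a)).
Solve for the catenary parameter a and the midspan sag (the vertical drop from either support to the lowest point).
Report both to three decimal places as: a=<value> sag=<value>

a=51.870 sag=43.096

seed: a₀ = √(S³/(24(L−S))) = √(125.865³/(24·33.233)) = 49.999663
iter 1: u=1.258658  f(a)=+2.734e+00  f'(a)=-1.552e+00  a ← 49.999663 − (+2.734e+00/-1.552e+00) = 51.760995
iter 2: u=1.215829  f(a)=+1.511e-01  f'(a)=-1.385e+00  a ← 51.760995 − (+1.511e-01/-1.385e+00) = 51.870102
iter 3: u=1.213271  f(a)=+5.214e-04  f'(a)=-1.375e+00  a ← 51.870102 − (+5.214e-04/-1.375e+00) = 51.870481
iter 4: u=1.213262  f(a)=+6.254e-09  f'(a)=-1.375e+00  a ← 51.870481 − (+6.254e-09/-1.375e+00) = 51.870481
iter 5: u=1.213262  f(a)=-2.842e-14  f'(a)=-1.375e+00  a ← 51.870481 − (-2.842e-14/-1.375e+00) = 51.870481
converged: |Δa| < 1e-12 after 5 iterations
sag = a·(cosh(S/(2a)) − 1) = 51.870481·(cosh(1.213262) − 1) = 43.095777
T_max/T_min = cosh(S/(2a)) = 1.830834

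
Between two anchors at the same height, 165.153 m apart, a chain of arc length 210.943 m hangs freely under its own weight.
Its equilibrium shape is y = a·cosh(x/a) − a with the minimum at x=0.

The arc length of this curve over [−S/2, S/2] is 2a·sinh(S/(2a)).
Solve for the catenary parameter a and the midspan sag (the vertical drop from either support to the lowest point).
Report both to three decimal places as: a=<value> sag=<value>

seed: a₀ = √(S³/(24(L−S))) = √(165.153³/(24·45.790)) = 64.023404
iter 1: u=1.289786  f(a)=+3.963e+00  f'(a)=-1.683e+00  a ← 64.023404 − (+3.963e+00/-1.683e+00) = 66.378247
iter 2: u=1.244030  f(a)=+2.291e-01  f'(a)=-1.493e+00  a ← 66.378247 − (+2.291e-01/-1.493e+00) = 66.531680
iter 3: u=1.241161  f(a)=+8.701e-04  f'(a)=-1.482e+00  a ← 66.531680 − (+8.701e-04/-1.482e+00) = 66.532267
iter 4: u=1.241150  f(a)=+1.265e-08  f'(a)=-1.482e+00  a ← 66.532267 − (+1.265e-08/-1.482e+00) = 66.532267
iter 5: u=1.241150  f(a)=+2.842e-14  f'(a)=-1.482e+00  a ← 66.532267 − (+2.842e-14/-1.482e+00) = 66.532267
converged: |Δa| < 1e-12 after 5 iterations
sag = a·(cosh(S/(2a)) − 1) = 66.532267·(cosh(1.241150) − 1) = 58.170499
T_max/T_min = cosh(S/(2a)) = 1.874320

a=66.532 sag=58.170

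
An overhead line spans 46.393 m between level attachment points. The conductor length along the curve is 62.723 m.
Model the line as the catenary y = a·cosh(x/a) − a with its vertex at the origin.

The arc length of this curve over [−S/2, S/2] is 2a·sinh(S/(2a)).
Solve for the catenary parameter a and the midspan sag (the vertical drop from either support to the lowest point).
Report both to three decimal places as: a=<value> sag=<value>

a=16.744 sag=18.807

seed: a₀ = √(S³/(24(L−S))) = √(46.393³/(24·16.330)) = 15.961730
iter 1: u=1.453257  f(a)=+1.814e+00  f'(a)=-2.512e+00  a ← 15.961730 − (+1.814e+00/-2.512e+00) = 16.683699
iter 2: u=1.390369  f(a)=+1.303e-01  f'(a)=-2.163e+00  a ← 16.683699 − (+1.303e-01/-2.163e+00) = 16.743946
iter 3: u=1.385366  f(a)=+7.879e-04  f'(a)=-2.137e+00  a ← 16.743946 − (+7.879e-04/-2.137e+00) = 16.744315
iter 4: u=1.385336  f(a)=+2.918e-08  f'(a)=-2.137e+00  a ← 16.744315 − (+2.918e-08/-2.137e+00) = 16.744315
iter 5: u=1.385336  f(a)=-7.105e-15  f'(a)=-2.137e+00  a ← 16.744315 − (-7.105e-15/-2.137e+00) = 16.744315
converged: |Δa| < 1e-12 after 5 iterations
sag = a·(cosh(S/(2a)) − 1) = 16.744315·(cosh(1.385336) − 1) = 18.807278
T_max/T_min = cosh(S/(2a)) = 2.123204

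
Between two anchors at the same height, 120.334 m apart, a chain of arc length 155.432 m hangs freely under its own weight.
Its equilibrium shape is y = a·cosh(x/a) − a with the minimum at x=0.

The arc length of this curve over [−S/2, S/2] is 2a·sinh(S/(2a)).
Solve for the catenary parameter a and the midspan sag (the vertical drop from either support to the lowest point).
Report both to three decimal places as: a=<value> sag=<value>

seed: a₀ = √(S³/(24(L−S))) = √(120.334³/(24·35.098)) = 45.481599
iter 1: u=1.322887  f(a)=+3.202e+00  f'(a)=-1.831e+00  a ← 45.481599 − (+3.202e+00/-1.831e+00) = 47.230573
iter 2: u=1.273899  f(a)=+1.940e-01  f'(a)=-1.615e+00  a ← 47.230573 − (+1.940e-01/-1.615e+00) = 47.350668
iter 3: u=1.270668  f(a)=+8.133e-04  f'(a)=-1.602e+00  a ← 47.350668 − (+8.133e-04/-1.602e+00) = 47.351176
iter 4: u=1.270655  f(a)=+1.443e-08  f'(a)=-1.602e+00  a ← 47.351176 − (+1.443e-08/-1.602e+00) = 47.351176
iter 5: u=1.270655  f(a)=+0.000e+00  f'(a)=-1.602e+00  a ← 47.351176 − (+0.000e+00/-1.602e+00) = 47.351176
converged: |Δa| < 1e-12 after 5 iterations
sag = a·(cosh(S/(2a)) − 1) = 47.351176·(cosh(1.270655) − 1) = 43.653827
T_max/T_min = cosh(S/(2a)) = 1.921916

a=47.351 sag=43.654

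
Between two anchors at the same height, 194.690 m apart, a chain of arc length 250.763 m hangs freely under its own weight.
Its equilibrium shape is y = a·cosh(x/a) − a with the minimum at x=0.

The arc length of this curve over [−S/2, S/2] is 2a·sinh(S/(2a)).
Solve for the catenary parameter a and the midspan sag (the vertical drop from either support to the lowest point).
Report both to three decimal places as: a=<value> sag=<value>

seed: a₀ = √(S³/(24(L−S))) = √(194.690³/(24·56.073)) = 74.051345
iter 1: u=1.314561  f(a)=+5.049e+00  f'(a)=-1.793e+00  a ← 74.051345 − (+5.049e+00/-1.793e+00) = 76.867638
iter 2: u=1.266398  f(a)=+3.023e-01  f'(a)=-1.584e+00  a ← 76.867638 − (+3.023e-01/-1.584e+00) = 77.058509
iter 3: u=1.263261  f(a)=+1.237e-03  f'(a)=-1.571e+00  a ← 77.058509 − (+1.237e-03/-1.571e+00) = 77.059296
iter 4: u=1.263248  f(a)=+2.088e-08  f'(a)=-1.571e+00  a ← 77.059296 − (+2.088e-08/-1.571e+00) = 77.059296
iter 5: u=1.263248  f(a)=-5.684e-14  f'(a)=-1.571e+00  a ← 77.059296 − (-5.684e-14/-1.571e+00) = 77.059296
converged: |Δa| < 1e-12 after 5 iterations
sag = a·(cosh(S/(2a)) − 1) = 77.059296·(cosh(1.263248) − 1) = 70.109504
T_max/T_min = cosh(S/(2a)) = 1.909812

a=77.059 sag=70.110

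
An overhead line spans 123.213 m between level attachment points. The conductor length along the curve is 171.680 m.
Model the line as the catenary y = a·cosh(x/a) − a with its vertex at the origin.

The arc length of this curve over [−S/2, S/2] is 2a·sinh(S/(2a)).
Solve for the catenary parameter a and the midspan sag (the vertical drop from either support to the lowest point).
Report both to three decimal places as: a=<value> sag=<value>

seed: a₀ = √(S³/(24(L−S))) = √(123.213³/(24·48.467)) = 40.101084
iter 1: u=1.536280  f(a)=+6.052e+00  f'(a)=-3.038e+00  a ← 40.101084 − (+6.052e+00/-3.038e+00) = 42.093072
iter 2: u=1.463578  f(a)=+4.801e-01  f'(a)=-2.573e+00  a ← 42.093072 − (+4.801e-01/-2.573e+00) = 42.279653
iter 3: u=1.457119  f(a)=+3.598e-03  f'(a)=-2.535e+00  a ← 42.279653 − (+3.598e-03/-2.535e+00) = 42.281072
iter 4: u=1.457070  f(a)=+2.054e-07  f'(a)=-2.535e+00  a ← 42.281072 − (+2.054e-07/-2.535e+00) = 42.281072
iter 5: u=1.457070  f(a)=+8.527e-14  f'(a)=-2.535e+00  a ← 42.281072 − (+8.527e-14/-2.535e+00) = 42.281072
converged: |Δa| < 1e-12 after 5 iterations
sag = a·(cosh(S/(2a)) − 1) = 42.281072·(cosh(1.457070) − 1) = 53.406935
T_max/T_min = cosh(S/(2a)) = 2.263141

a=42.281 sag=53.407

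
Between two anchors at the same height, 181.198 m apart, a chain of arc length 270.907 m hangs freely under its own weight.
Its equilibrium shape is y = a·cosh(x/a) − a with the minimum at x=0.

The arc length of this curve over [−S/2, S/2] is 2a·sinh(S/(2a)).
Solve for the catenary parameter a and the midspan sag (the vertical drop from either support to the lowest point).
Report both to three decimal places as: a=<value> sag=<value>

seed: a₀ = √(S³/(24(L−S))) = √(181.198³/(24·89.709)) = 52.566186
iter 1: u=1.723522  f(a)=+1.431e+01  f'(a)=-4.541e+00  a ← 52.566186 − (+1.431e+01/-4.541e+00) = 55.716865
iter 2: u=1.626061  f(a)=+1.387e+00  f'(a)=-3.699e+00  a ← 55.716865 − (+1.387e+00/-3.699e+00) = 56.091847
iter 3: u=1.615190  f(a)=+1.613e-02  f'(a)=-3.614e+00  a ← 56.091847 − (+1.613e-02/-3.614e+00) = 56.096312
iter 4: u=1.615062  f(a)=+2.238e-06  f'(a)=-3.613e+00  a ← 56.096312 − (+2.238e-06/-3.613e+00) = 56.096312
iter 5: u=1.615062  f(a)=+1.137e-13  f'(a)=-3.613e+00  a ← 56.096312 − (+1.137e-13/-3.613e+00) = 56.096312
converged: |Δa| < 1e-12 after 5 iterations
sag = a·(cosh(S/(2a)) − 1) = 56.096312·(cosh(1.615062) − 1) = 90.513534
T_max/T_min = cosh(S/(2a)) = 2.613538

a=56.096 sag=90.514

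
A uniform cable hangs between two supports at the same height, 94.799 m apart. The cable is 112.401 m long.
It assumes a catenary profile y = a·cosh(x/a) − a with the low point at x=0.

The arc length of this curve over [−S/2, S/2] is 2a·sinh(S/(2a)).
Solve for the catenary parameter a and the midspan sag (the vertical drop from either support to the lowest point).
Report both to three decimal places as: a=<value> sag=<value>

a=46.108 sag=26.586

seed: a₀ = √(S³/(24(L−S))) = √(94.799³/(24·17.602)) = 44.907513
iter 1: u=1.055492  f(a)=+1.007e+00  f'(a)=-8.748e-01  a ← 44.907513 − (+1.007e+00/-8.748e-01) = 46.058515
iter 2: u=1.029115  f(a)=+4.001e-02  f'(a)=-8.065e-01  a ← 46.058515 − (+4.001e-02/-8.065e-01) = 46.108123
iter 3: u=1.028008  f(a)=+6.897e-05  f'(a)=-8.038e-01  a ← 46.108123 − (+6.897e-05/-8.038e-01) = 46.108209
iter 4: u=1.028006  f(a)=+2.057e-10  f'(a)=-8.037e-01  a ← 46.108209 − (+2.057e-10/-8.037e-01) = 46.108209
iter 5: u=1.028006  f(a)=-1.421e-14  f'(a)=-8.037e-01  a ← 46.108209 − (-1.421e-14/-8.037e-01) = 46.108209
converged: |Δa| < 1e-12 after 5 iterations
sag = a·(cosh(S/(2a)) − 1) = 46.108209·(cosh(1.028006) − 1) = 26.586104
T_max/T_min = cosh(S/(2a)) = 1.576602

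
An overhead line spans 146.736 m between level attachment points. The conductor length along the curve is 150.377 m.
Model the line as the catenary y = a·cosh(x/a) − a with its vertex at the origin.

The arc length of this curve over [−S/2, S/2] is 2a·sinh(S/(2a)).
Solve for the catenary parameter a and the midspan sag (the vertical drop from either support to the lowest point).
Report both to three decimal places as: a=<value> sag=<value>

a=190.851 sag=14.277

seed: a₀ = √(S³/(24(L−S))) = √(146.736³/(24·3.641)) = 190.146814
iter 1: u=0.385849  f(a)=+2.720e-02  f'(a)=-3.887e-02  a ← 190.146814 − (+2.720e-02/-3.887e-02) = 190.846579
iter 2: u=0.384434  f(a)=+1.509e-04  f'(a)=-3.844e-02  a ← 190.846579 − (+1.509e-04/-3.844e-02) = 190.850504
iter 3: u=0.384427  f(a)=+4.700e-09  f'(a)=-3.844e-02  a ← 190.850504 − (+4.700e-09/-3.844e-02) = 190.850505
iter 4: u=0.384427  f(a)=+0.000e+00  f'(a)=-3.844e-02  a ← 190.850505 − (+0.000e+00/-3.844e-02) = 190.850505
converged: |Δa| < 1e-12 after 4 iterations
sag = a·(cosh(S/(2a)) − 1) = 190.850505·(cosh(0.384427) − 1) = 14.276835
T_max/T_min = cosh(S/(2a)) = 1.074806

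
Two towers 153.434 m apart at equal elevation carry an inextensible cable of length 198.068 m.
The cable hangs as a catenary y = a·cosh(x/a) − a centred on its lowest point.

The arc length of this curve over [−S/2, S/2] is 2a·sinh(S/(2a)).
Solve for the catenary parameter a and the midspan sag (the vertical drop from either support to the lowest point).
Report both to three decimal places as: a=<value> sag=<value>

a=60.450 sag=55.576

seed: a₀ = √(S³/(24(L−S))) = √(153.434³/(24·44.634)) = 58.068938
iter 1: u=1.321137  f(a)=+4.061e+00  f'(a)=-1.823e+00  a ← 58.068938 − (+4.061e+00/-1.823e+00) = 60.296785
iter 2: u=1.272323  f(a)=+2.454e-01  f'(a)=-1.609e+00  a ← 60.296785 − (+2.454e-01/-1.609e+00) = 60.449342
iter 3: u=1.269112  f(a)=+1.024e-03  f'(a)=-1.595e+00  a ← 60.449342 − (+1.024e-03/-1.595e+00) = 60.449984
iter 4: u=1.269099  f(a)=+1.797e-08  f'(a)=-1.595e+00  a ← 60.449984 − (+1.797e-08/-1.595e+00) = 60.449984
iter 5: u=1.269099  f(a)=+2.842e-14  f'(a)=-1.595e+00  a ← 60.449984 − (+2.842e-14/-1.595e+00) = 60.449984
converged: |Δa| < 1e-12 after 5 iterations
sag = a·(cosh(S/(2a)) − 1) = 60.449984·(cosh(1.269099) − 1) = 55.575590
T_max/T_min = cosh(S/(2a)) = 1.919365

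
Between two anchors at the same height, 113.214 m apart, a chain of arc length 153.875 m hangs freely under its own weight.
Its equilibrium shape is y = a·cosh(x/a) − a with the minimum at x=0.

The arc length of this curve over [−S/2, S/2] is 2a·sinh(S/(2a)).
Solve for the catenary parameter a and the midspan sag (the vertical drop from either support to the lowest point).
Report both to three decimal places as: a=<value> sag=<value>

a=40.488 sag=46.452

seed: a₀ = √(S³/(24(L−S))) = √(113.214³/(24·40.661)) = 38.561645
iter 1: u=1.467961  f(a)=+4.613e+00  f'(a)=-2.600e+00  a ← 38.561645 − (+4.613e+00/-2.600e+00) = 40.335935
iter 2: u=1.403389  f(a)=+3.375e-01  f'(a)=-2.232e+00  a ← 40.335935 − (+3.375e-01/-2.232e+00) = 40.487126
iter 3: u=1.398148  f(a)=+2.121e-03  f'(a)=-2.204e+00  a ← 40.487126 − (+2.121e-03/-2.204e+00) = 40.488088
iter 4: u=1.398115  f(a)=+8.500e-08  f'(a)=-2.204e+00  a ← 40.488088 − (+8.500e-08/-2.204e+00) = 40.488088
iter 5: u=1.398115  f(a)=-2.842e-14  f'(a)=-2.204e+00  a ← 40.488088 − (-2.842e-14/-2.204e+00) = 40.488088
converged: |Δa| < 1e-12 after 5 iterations
sag = a·(cosh(S/(2a)) − 1) = 40.488088·(cosh(1.398115) − 1) = 46.452490
T_max/T_min = cosh(S/(2a)) = 2.147313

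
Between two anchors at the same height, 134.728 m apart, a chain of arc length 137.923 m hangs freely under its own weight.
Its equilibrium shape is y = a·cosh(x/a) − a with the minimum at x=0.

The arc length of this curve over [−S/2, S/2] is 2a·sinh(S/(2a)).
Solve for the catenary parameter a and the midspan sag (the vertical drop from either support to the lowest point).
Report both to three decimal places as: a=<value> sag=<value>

a=179.217 sag=12.810

seed: a₀ = √(S³/(24(L−S))) = √(134.728³/(24·3.195)) = 178.585314
iter 1: u=0.377209  f(a)=+2.281e-02  f'(a)=-3.629e-02  a ← 178.585314 − (+2.281e-02/-3.629e-02) = 179.213741
iter 2: u=0.375886  f(a)=+1.209e-04  f'(a)=-3.591e-02  a ← 179.213741 − (+1.209e-04/-3.591e-02) = 179.217109
iter 3: u=0.375879  f(a)=+3.442e-09  f'(a)=-3.591e-02  a ← 179.217109 − (+3.442e-09/-3.591e-02) = 179.217109
iter 4: u=0.375879  f(a)=+0.000e+00  f'(a)=-3.591e-02  a ← 179.217109 − (+0.000e+00/-3.591e-02) = 179.217109
converged: |Δa| < 1e-12 after 4 iterations
sag = a·(cosh(S/(2a)) − 1) = 179.217109·(cosh(0.375879) − 1) = 12.810130
T_max/T_min = cosh(S/(2a)) = 1.071478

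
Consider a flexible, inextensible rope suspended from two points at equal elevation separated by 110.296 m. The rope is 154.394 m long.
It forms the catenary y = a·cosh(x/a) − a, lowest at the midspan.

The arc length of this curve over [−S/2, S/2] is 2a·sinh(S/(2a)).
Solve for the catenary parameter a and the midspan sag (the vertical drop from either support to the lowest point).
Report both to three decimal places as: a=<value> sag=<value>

a=37.571 sag=48.283

seed: a₀ = √(S³/(24(L−S))) = √(110.296³/(24·44.098)) = 35.606114
iter 1: u=1.548835  f(a)=+5.602e+00  f'(a)=-3.124e+00  a ← 35.606114 − (+5.602e+00/-3.124e+00) = 37.398990
iter 2: u=1.474585  f(a)=+4.509e-01  f'(a)=-2.640e+00  a ← 37.398990 − (+4.509e-01/-2.640e+00) = 37.569789
iter 3: u=1.467882  f(a)=+3.487e-03  f'(a)=-2.599e+00  a ← 37.569789 − (+3.487e-03/-2.599e+00) = 37.571131
iter 4: u=1.467829  f(a)=+2.120e-07  f'(a)=-2.599e+00  a ← 37.571131 − (+2.120e-07/-2.599e+00) = 37.571131
iter 5: u=1.467829  f(a)=+0.000e+00  f'(a)=-2.599e+00  a ← 37.571131 − (+0.000e+00/-2.599e+00) = 37.571131
converged: |Δa| < 1e-12 after 5 iterations
sag = a·(cosh(S/(2a)) − 1) = 37.571131·(cosh(1.467829) − 1) = 48.283203
T_max/T_min = cosh(S/(2a)) = 2.285114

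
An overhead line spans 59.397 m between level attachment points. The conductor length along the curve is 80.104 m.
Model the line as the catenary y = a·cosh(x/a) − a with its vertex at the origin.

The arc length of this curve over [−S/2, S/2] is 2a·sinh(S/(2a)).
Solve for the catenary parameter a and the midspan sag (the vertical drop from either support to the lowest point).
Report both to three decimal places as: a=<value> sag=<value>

seed: a₀ = √(S³/(24(L−S))) = √(59.397³/(24·20.707)) = 20.534425
iter 1: u=1.446279  f(a)=+2.277e+00  f'(a)=-2.471e+00  a ← 20.534425 − (+2.277e+00/-2.471e+00) = 21.455637
iter 2: u=1.384182  f(a)=+1.622e-01  f'(a)=-2.131e+00  a ← 21.455637 − (+1.622e-01/-2.131e+00) = 21.531746
iter 3: u=1.379289  f(a)=+9.623e-04  f'(a)=-2.106e+00  a ← 21.531746 − (+9.623e-04/-2.106e+00) = 21.532203
iter 4: u=1.379260  f(a)=+3.433e-08  f'(a)=-2.105e+00  a ← 21.532203 − (+3.433e-08/-2.105e+00) = 21.532203
iter 5: u=1.379260  f(a)=+0.000e+00  f'(a)=-2.105e+00  a ← 21.532203 − (+0.000e+00/-2.105e+00) = 21.532203
converged: |Δa| < 1e-12 after 5 iterations
sag = a·(cosh(S/(2a)) − 1) = 21.532203·(cosh(1.379260) − 1) = 23.940849
T_max/T_min = cosh(S/(2a)) = 2.111863

a=21.532 sag=23.941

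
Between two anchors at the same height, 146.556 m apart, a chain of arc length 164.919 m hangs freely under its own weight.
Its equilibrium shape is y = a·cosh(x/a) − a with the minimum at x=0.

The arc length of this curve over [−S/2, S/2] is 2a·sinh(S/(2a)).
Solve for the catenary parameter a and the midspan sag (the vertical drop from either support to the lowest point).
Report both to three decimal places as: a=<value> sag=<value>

a=86.058 sag=33.129

seed: a₀ = √(S³/(24(L−S))) = √(146.556³/(24·18.363)) = 84.513866
iter 1: u=0.867053  f(a)=+7.027e-01  f'(a)=-4.681e-01  a ← 84.513866 − (+7.027e-01/-4.681e-01) = 86.015064
iter 2: u=0.851921  f(a)=+1.916e-02  f'(a)=-4.429e-01  a ← 86.015064 − (+1.916e-02/-4.429e-01) = 86.058327
iter 3: u=0.851492  f(a)=+1.513e-05  f'(a)=-4.422e-01  a ← 86.058327 − (+1.513e-05/-4.422e-01) = 86.058361
iter 4: u=0.851492  f(a)=+9.493e-12  f'(a)=-4.422e-01  a ← 86.058361 − (+9.493e-12/-4.422e-01) = 86.058361
converged: |Δa| < 1e-12 after 4 iterations
sag = a·(cosh(S/(2a)) − 1) = 86.058361·(cosh(0.851492) − 1) = 33.128931
T_max/T_min = cosh(S/(2a)) = 1.384959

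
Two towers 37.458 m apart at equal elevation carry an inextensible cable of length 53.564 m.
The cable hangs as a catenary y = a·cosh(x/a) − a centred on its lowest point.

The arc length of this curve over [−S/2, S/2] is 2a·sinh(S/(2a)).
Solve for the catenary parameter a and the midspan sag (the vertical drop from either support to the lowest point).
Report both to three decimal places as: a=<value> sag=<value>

a=12.349 sag=17.143

seed: a₀ = √(S³/(24(L−S))) = √(37.458³/(24·16.106)) = 11.660506
iter 1: u=1.606191  f(a)=+2.210e+00  f'(a)=-3.544e+00  a ← 11.660506 − (+2.210e+00/-3.544e+00) = 12.284042
iter 2: u=1.524661  f(a)=+1.896e-01  f'(a)=-2.960e+00  a ← 12.284042 − (+1.896e-01/-2.960e+00) = 12.348114
iter 3: u=1.516750  f(a)=+1.686e-03  f'(a)=-2.907e+00  a ← 12.348114 − (+1.686e-03/-2.907e+00) = 12.348694
iter 4: u=1.516679  f(a)=+1.359e-07  f'(a)=-2.907e+00  a ← 12.348694 − (+1.359e-07/-2.907e+00) = 12.348694
iter 5: u=1.516679  f(a)=-7.105e-15  f'(a)=-2.907e+00  a ← 12.348694 − (-7.105e-15/-2.907e+00) = 12.348694
converged: |Δa| < 1e-12 after 5 iterations
sag = a·(cosh(S/(2a)) − 1) = 12.348694·(cosh(1.516679) − 1) = 17.143098
T_max/T_min = cosh(S/(2a)) = 2.388252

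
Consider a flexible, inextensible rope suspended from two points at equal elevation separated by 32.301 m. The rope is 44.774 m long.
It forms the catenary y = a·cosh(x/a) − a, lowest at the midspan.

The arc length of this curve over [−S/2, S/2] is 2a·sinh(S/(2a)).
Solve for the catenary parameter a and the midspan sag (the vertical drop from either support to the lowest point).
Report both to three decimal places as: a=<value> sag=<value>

a=11.177 sag=13.845

seed: a₀ = √(S³/(24(L−S))) = √(32.301³/(24·12.473)) = 10.610427
iter 1: u=1.522135  f(a)=+1.527e+00  f'(a)=-2.943e+00  a ← 10.610427 − (+1.527e+00/-2.943e+00) = 11.129398
iter 2: u=1.451157  f(a)=+1.192e-01  f'(a)=-2.500e+00  a ← 11.129398 − (+1.192e-01/-2.500e+00) = 11.177081
iter 3: u=1.444966  f(a)=+8.620e-04  f'(a)=-2.464e+00  a ← 11.177081 − (+8.620e-04/-2.464e+00) = 11.177431
iter 4: u=1.444921  f(a)=+4.580e-08  f'(a)=-2.464e+00  a ← 11.177431 − (+4.580e-08/-2.464e+00) = 11.177431
iter 5: u=1.444921  f(a)=+0.000e+00  f'(a)=-2.464e+00  a ← 11.177431 − (+0.000e+00/-2.464e+00) = 11.177431
converged: |Δa| < 1e-12 after 5 iterations
sag = a·(cosh(S/(2a)) − 1) = 11.177431·(cosh(1.444921) − 1) = 13.844814
T_max/T_min = cosh(S/(2a)) = 2.238640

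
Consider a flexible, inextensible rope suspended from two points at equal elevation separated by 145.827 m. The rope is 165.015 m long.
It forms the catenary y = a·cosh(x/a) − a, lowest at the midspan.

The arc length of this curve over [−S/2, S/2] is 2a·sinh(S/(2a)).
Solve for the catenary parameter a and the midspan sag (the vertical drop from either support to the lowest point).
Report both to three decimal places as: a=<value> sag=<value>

a=83.634 sag=33.849

seed: a₀ = √(S³/(24(L−S))) = √(145.827³/(24·19.188)) = 82.060930
iter 1: u=0.888529  f(a)=+7.718e-01  f'(a)=-5.056e-01  a ← 82.060930 − (+7.718e-01/-5.056e-01) = 83.587395
iter 2: u=0.872303  f(a)=+2.206e-02  f'(a)=-4.771e-01  a ← 83.587395 − (+2.206e-02/-4.771e-01) = 83.633638
iter 3: u=0.871820  f(a)=+1.920e-05  f'(a)=-4.763e-01  a ← 83.633638 − (+1.920e-05/-4.763e-01) = 83.633678
iter 4: u=0.871820  f(a)=+1.458e-11  f'(a)=-4.763e-01  a ← 83.633678 − (+1.458e-11/-4.763e-01) = 83.633678
converged: |Δa| < 1e-12 after 4 iterations
sag = a·(cosh(S/(2a)) − 1) = 83.633678·(cosh(0.871820) − 1) = 33.848574
T_max/T_min = cosh(S/(2a)) = 1.404724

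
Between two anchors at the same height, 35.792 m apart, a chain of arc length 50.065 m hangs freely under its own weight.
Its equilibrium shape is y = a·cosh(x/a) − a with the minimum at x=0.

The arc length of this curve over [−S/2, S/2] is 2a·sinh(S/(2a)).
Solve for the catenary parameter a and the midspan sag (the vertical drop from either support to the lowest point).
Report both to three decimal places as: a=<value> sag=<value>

a=12.206 sag=15.644

seed: a₀ = √(S³/(24(L−S))) = √(35.792³/(24·14.273)) = 11.569529
iter 1: u=1.546822  f(a)=+1.808e+00  f'(a)=-3.110e+00  a ← 11.569529 − (+1.808e+00/-3.110e+00) = 12.150830
iter 2: u=1.472821  f(a)=+1.452e-01  f'(a)=-2.629e+00  a ← 12.150830 − (+1.452e-01/-2.629e+00) = 12.206058
iter 3: u=1.466157  f(a)=+1.117e-03  f'(a)=-2.589e+00  a ← 12.206058 − (+1.117e-03/-2.589e+00) = 12.206489
iter 4: u=1.466105  f(a)=+6.726e-08  f'(a)=-2.589e+00  a ← 12.206489 − (+6.726e-08/-2.589e+00) = 12.206489
iter 5: u=1.466105  f(a)=+0.000e+00  f'(a)=-2.589e+00  a ← 12.206489 − (+0.000e+00/-2.589e+00) = 12.206489
converged: |Δa| < 1e-12 after 5 iterations
sag = a·(cosh(S/(2a)) − 1) = 12.206489·(cosh(1.466105) − 1) = 15.643545
T_max/T_min = cosh(S/(2a)) = 2.281576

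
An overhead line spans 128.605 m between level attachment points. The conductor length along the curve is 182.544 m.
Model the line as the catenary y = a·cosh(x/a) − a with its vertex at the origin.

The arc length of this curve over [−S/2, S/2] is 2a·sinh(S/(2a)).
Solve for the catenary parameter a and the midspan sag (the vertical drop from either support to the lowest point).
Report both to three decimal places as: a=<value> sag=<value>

seed: a₀ = √(S³/(24(L−S))) = √(128.605³/(24·53.939)) = 40.534957
iter 1: u=1.586347  f(a)=+7.208e+00  f'(a)=-3.394e+00  a ← 40.534957 − (+7.208e+00/-3.394e+00) = 42.658617
iter 2: u=1.507374  f(a)=+6.052e-01  f'(a)=-2.846e+00  a ← 42.658617 − (+6.052e-01/-2.846e+00) = 42.871261
iter 3: u=1.499898  f(a)=+5.130e-03  f'(a)=-2.798e+00  a ← 42.871261 − (+5.130e-03/-2.798e+00) = 42.873095
iter 4: u=1.499833  f(a)=+3.756e-07  f'(a)=-2.798e+00  a ← 42.873095 − (+3.756e-07/-2.798e+00) = 42.873095
iter 5: u=1.499833  f(a)=+0.000e+00  f'(a)=-2.798e+00  a ← 42.873095 − (+0.000e+00/-2.798e+00) = 42.873095
converged: |Δa| < 1e-12 after 5 iterations
sag = a·(cosh(S/(2a)) − 1) = 42.873095·(cosh(1.499833) − 1) = 57.966780
T_max/T_min = cosh(S/(2a)) = 2.352055

a=42.873 sag=57.967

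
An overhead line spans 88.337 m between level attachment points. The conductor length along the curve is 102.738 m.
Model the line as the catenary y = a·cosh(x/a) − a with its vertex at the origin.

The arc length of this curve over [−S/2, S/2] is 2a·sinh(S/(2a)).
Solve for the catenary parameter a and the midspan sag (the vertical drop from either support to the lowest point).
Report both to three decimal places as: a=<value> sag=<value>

a=45.713 sag=23.051

seed: a₀ = √(S³/(24(L−S))) = √(88.337³/(24·14.401)) = 44.659311
iter 1: u=0.989010  f(a)=+7.209e-01  f'(a)=-7.103e-01  a ← 44.659311 − (+7.209e-01/-7.103e-01) = 45.674353
iter 2: u=0.967031  f(a)=+2.531e-02  f'(a)=-6.612e-01  a ← 45.674353 − (+2.531e-02/-6.612e-01) = 45.712636
iter 3: u=0.966221  f(a)=+3.372e-05  f'(a)=-6.594e-01  a ← 45.712636 − (+3.372e-05/-6.594e-01) = 45.712687
iter 4: u=0.966220  f(a)=+5.997e-11  f'(a)=-6.594e-01  a ← 45.712687 − (+5.997e-11/-6.594e-01) = 45.712687
iter 5: u=0.966220  f(a)=+0.000e+00  f'(a)=-6.594e-01  a ← 45.712687 − (+0.000e+00/-6.594e-01) = 45.712687
converged: |Δa| < 1e-12 after 5 iterations
sag = a·(cosh(S/(2a)) − 1) = 45.712687·(cosh(0.966220) − 1) = 23.050849
T_max/T_min = cosh(S/(2a)) = 1.504255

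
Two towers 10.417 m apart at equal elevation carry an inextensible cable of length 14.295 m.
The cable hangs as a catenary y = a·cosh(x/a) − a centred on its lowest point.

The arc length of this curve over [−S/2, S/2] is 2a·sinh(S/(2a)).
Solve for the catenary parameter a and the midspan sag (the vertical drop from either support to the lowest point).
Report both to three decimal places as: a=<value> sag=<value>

seed: a₀ = √(S³/(24(L−S))) = √(10.417³/(24·3.878)) = 3.485014
iter 1: u=1.494542  f(a)=+4.569e-01  f'(a)=-2.764e+00  a ← 3.485014 − (+4.569e-01/-2.764e+00) = 3.650308
iter 2: u=1.426866  f(a)=+3.452e-02  f'(a)=-2.361e+00  a ← 3.650308 − (+3.452e-02/-2.361e+00) = 3.664928
iter 3: u=1.421174  f(a)=+2.326e-04  f'(a)=-2.329e+00  a ← 3.664928 − (+2.326e-04/-2.329e+00) = 3.665028
iter 4: u=1.421135  f(a)=+1.072e-08  f'(a)=-2.329e+00  a ← 3.665028 − (+1.072e-08/-2.329e+00) = 3.665028
iter 5: u=1.421135  f(a)=-1.776e-15  f'(a)=-2.329e+00  a ← 3.665028 − (-1.776e-15/-2.329e+00) = 3.665028
converged: |Δa| < 1e-12 after 5 iterations
sag = a·(cosh(S/(2a)) − 1) = 3.665028·(cosh(1.421135) − 1) = 4.367356
T_max/T_min = cosh(S/(2a)) = 2.191630

a=3.665 sag=4.367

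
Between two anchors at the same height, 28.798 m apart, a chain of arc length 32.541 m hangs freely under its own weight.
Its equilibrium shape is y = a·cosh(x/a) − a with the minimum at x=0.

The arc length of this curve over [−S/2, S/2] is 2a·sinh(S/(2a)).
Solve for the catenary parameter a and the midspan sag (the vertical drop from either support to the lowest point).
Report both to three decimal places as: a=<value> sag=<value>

a=16.614 sag=6.640

seed: a₀ = √(S³/(24(L−S))) = √(28.798³/(24·3.743)) = 16.305269
iter 1: u=0.883089  f(a)=+1.487e-01  f'(a)=-4.959e-01  a ← 16.305269 − (+1.487e-01/-4.959e-01) = 16.605084
iter 2: u=0.867144  f(a)=+4.200e-03  f'(a)=-4.683e-01  a ← 16.605084 − (+4.200e-03/-4.683e-01) = 16.614053
iter 3: u=0.866676  f(a)=+3.567e-06  f'(a)=-4.675e-01  a ← 16.614053 − (+3.567e-06/-4.675e-01) = 16.614061
iter 4: u=0.866676  f(a)=+2.586e-12  f'(a)=-4.675e-01  a ← 16.614061 − (+2.586e-12/-4.675e-01) = 16.614061
converged: |Δa| < 1e-12 after 4 iterations
sag = a·(cosh(S/(2a)) − 1) = 16.614061·(cosh(0.866676) − 1) = 6.640104
T_max/T_min = cosh(S/(2a)) = 1.399668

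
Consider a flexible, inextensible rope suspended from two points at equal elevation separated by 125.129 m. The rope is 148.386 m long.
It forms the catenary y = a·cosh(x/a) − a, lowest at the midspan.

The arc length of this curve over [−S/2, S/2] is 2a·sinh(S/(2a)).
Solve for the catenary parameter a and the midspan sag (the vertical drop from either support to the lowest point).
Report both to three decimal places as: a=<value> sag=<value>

seed: a₀ = √(S³/(24(L−S))) = √(125.129³/(24·23.257)) = 59.245381
iter 1: u=1.056023  f(a)=+1.332e+00  f'(a)=-8.762e-01  a ← 59.245381 − (+1.332e+00/-8.762e-01) = 60.765275
iter 2: u=1.029609  f(a)=+5.297e-02  f'(a)=-8.078e-01  a ← 60.765275 − (+5.297e-02/-8.078e-01) = 60.830850
iter 3: u=1.028500  f(a)=+9.149e-05  f'(a)=-8.050e-01  a ← 60.830850 − (+9.149e-05/-8.050e-01) = 60.830963
iter 4: u=1.028498  f(a)=+2.740e-10  f'(a)=-8.050e-01  a ← 60.830963 − (+2.740e-10/-8.050e-01) = 60.830963
iter 5: u=1.028498  f(a)=+0.000e+00  f'(a)=-8.050e-01  a ← 60.830963 − (+0.000e+00/-8.050e-01) = 60.830963
converged: |Δa| < 1e-12 after 5 iterations
sag = a·(cosh(S/(2a)) − 1) = 60.830963·(cosh(1.028498) − 1) = 35.111766
T_max/T_min = cosh(S/(2a)) = 1.577202

a=60.831 sag=35.112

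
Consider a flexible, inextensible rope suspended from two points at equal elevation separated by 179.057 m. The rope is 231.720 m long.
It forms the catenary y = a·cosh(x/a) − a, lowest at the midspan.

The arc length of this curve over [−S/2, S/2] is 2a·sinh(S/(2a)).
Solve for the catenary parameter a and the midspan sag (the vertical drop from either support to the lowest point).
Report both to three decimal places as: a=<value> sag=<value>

seed: a₀ = √(S³/(24(L−S))) = √(179.057³/(24·52.663)) = 67.395133
iter 1: u=1.328412  f(a)=+4.847e+00  f'(a)=-1.857e+00  a ← 67.395133 − (+4.847e+00/-1.857e+00) = 70.005746
iter 2: u=1.278874  f(a)=+2.958e-01  f'(a)=-1.636e+00  a ← 70.005746 − (+2.958e-01/-1.636e+00) = 70.186560
iter 3: u=1.275579  f(a)=+1.261e-03  f'(a)=-1.622e+00  a ← 70.186560 − (+1.261e-03/-1.622e+00) = 70.187337
iter 4: u=1.275565  f(a)=+2.312e-08  f'(a)=-1.622e+00  a ← 70.187337 − (+2.312e-08/-1.622e+00) = 70.187337
iter 5: u=1.275565  f(a)=-2.842e-14  f'(a)=-1.622e+00  a ← 70.187337 − (-2.842e-14/-1.622e+00) = 70.187337
converged: |Δa| < 1e-12 after 5 iterations
sag = a·(cosh(S/(2a)) − 1) = 70.187337·(cosh(1.275565) − 1) = 65.274103
T_max/T_min = cosh(S/(2a)) = 1.929998

a=70.187 sag=65.274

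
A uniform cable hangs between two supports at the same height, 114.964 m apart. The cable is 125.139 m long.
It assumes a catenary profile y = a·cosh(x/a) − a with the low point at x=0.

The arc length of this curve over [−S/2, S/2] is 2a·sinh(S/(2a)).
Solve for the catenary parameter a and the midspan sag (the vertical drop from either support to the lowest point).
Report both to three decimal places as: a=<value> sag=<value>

seed: a₀ = √(S³/(24(L−S))) = √(114.964³/(24·10.175)) = 78.880557
iter 1: u=0.728722  f(a)=+2.736e-01  f'(a)=-2.719e-01  a ← 78.880557 − (+2.736e-01/-2.719e-01) = 79.886655
iter 2: u=0.719544  f(a)=+5.323e-03  f'(a)=-2.615e-01  a ← 79.886655 − (+5.323e-03/-2.615e-01) = 79.907013
iter 3: u=0.719361  f(a)=+2.103e-06  f'(a)=-2.613e-01  a ← 79.907013 − (+2.103e-06/-2.613e-01) = 79.907021
iter 4: u=0.719361  f(a)=+3.268e-13  f'(a)=-2.613e-01  a ← 79.907021 − (+3.268e-13/-2.613e-01) = 79.907021
converged: |Δa| < 1e-12 after 4 iterations
sag = a·(cosh(S/(2a)) − 1) = 79.907021·(cosh(0.719361) − 1) = 21.582261
T_max/T_min = cosh(S/(2a)) = 1.270092

a=79.907 sag=21.582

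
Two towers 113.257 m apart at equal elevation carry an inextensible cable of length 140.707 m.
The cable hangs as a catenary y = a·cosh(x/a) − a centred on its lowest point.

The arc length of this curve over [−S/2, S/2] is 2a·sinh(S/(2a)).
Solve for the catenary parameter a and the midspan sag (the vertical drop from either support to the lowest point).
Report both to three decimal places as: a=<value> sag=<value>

a=48.579 sag=36.917

seed: a₀ = √(S³/(24(L−S))) = √(113.257³/(24·27.450)) = 46.959210
iter 1: u=1.205908  f(a)=+2.066e+00  f'(a)=-1.348e+00  a ← 46.959210 − (+2.066e+00/-1.348e+00) = 48.491962
iter 2: u=1.167791  f(a)=+1.055e-01  f'(a)=-1.214e+00  a ← 48.491962 − (+1.055e-01/-1.214e+00) = 48.578873
iter 3: u=1.165702  f(a)=+3.076e-04  f'(a)=-1.207e+00  a ← 48.578873 − (+3.076e-04/-1.207e+00) = 48.579128
iter 4: u=1.165696  f(a)=+2.633e-09  f'(a)=-1.207e+00  a ← 48.579128 − (+2.633e-09/-1.207e+00) = 48.579128
iter 5: u=1.165696  f(a)=+0.000e+00  f'(a)=-1.207e+00  a ← 48.579128 − (+0.000e+00/-1.207e+00) = 48.579128
converged: |Δa| < 1e-12 after 5 iterations
sag = a·(cosh(S/(2a)) − 1) = 48.579128·(cosh(1.165696) − 1) = 36.916759
T_max/T_min = cosh(S/(2a)) = 1.759930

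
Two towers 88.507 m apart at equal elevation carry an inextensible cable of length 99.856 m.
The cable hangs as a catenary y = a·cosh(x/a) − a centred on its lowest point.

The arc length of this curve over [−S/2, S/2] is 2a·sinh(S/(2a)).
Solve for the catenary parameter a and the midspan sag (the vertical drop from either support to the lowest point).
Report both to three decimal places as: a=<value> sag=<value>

a=51.395 sag=20.259

seed: a₀ = √(S³/(24(L−S))) = √(88.507³/(24·11.349)) = 50.452421
iter 1: u=0.877133  f(a)=+4.447e-01  f'(a)=-4.855e-01  a ← 50.452421 − (+4.447e-01/-4.855e-01) = 51.368361
iter 2: u=0.861493  f(a)=+1.240e-02  f'(a)=-4.587e-01  a ← 51.368361 − (+1.240e-02/-4.587e-01) = 51.395387
iter 3: u=0.861040  f(a)=+1.025e-05  f'(a)=-4.580e-01  a ← 51.395387 − (+1.025e-05/-4.580e-01) = 51.395409
iter 4: u=0.861040  f(a)=+7.020e-12  f'(a)=-4.580e-01  a ← 51.395409 − (+7.020e-12/-4.580e-01) = 51.395409
converged: |Δa| < 1e-12 after 4 iterations
sag = a·(cosh(S/(2a)) − 1) = 51.395409·(cosh(0.861040) − 1) = 20.258574
T_max/T_min = cosh(S/(2a)) = 1.394171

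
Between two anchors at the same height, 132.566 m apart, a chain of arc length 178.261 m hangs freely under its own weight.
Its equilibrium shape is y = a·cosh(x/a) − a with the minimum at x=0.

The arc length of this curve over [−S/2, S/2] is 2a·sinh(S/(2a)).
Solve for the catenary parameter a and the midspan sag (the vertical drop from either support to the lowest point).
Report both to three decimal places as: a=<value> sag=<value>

a=48.306 sag=53.073

seed: a₀ = √(S³/(24(L−S))) = √(132.566³/(24·45.695)) = 46.090165
iter 1: u=1.438116  f(a)=+4.965e+00  f'(a)=-2.424e+00  a ← 46.090165 − (+4.965e+00/-2.424e+00) = 48.137980
iter 2: u=1.376938  f(a)=+3.501e-01  f'(a)=-2.094e+00  a ← 48.137980 − (+3.501e-01/-2.094e+00) = 48.305188
iter 3: u=1.372171  f(a)=+2.032e-03  f'(a)=-2.069e+00  a ← 48.305188 − (+2.032e-03/-2.069e+00) = 48.306170
iter 4: u=1.372144  f(a)=+6.936e-08  f'(a)=-2.069e+00  a ← 48.306170 − (+6.936e-08/-2.069e+00) = 48.306170
iter 5: u=1.372144  f(a)=-2.842e-14  f'(a)=-2.069e+00  a ← 48.306170 − (-2.842e-14/-2.069e+00) = 48.306170
converged: |Δa| < 1e-12 after 5 iterations
sag = a·(cosh(S/(2a)) − 1) = 48.306170·(cosh(1.372144) − 1) = 53.072980
T_max/T_min = cosh(S/(2a)) = 2.098679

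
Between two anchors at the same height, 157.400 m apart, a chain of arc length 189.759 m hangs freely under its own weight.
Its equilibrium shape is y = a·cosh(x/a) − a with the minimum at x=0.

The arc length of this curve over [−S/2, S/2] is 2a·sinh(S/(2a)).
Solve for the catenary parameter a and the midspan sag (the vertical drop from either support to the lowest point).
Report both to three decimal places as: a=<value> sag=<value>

a=72.950 sag=46.732

seed: a₀ = √(S³/(24(L−S))) = √(157.400³/(24·32.359)) = 70.860453
iter 1: u=1.110634  f(a)=+2.055e+00  f'(a)=-1.031e+00  a ← 70.860453 − (+2.055e+00/-1.031e+00) = 72.853933
iter 2: u=1.080244  f(a)=+8.993e-02  f'(a)=-9.426e-01  a ← 72.853933 − (+8.993e-02/-9.426e-01) = 72.949334
iter 3: u=1.078831  f(a)=+1.896e-04  f'(a)=-9.386e-01  a ← 72.949334 − (+1.896e-04/-9.386e-01) = 72.949535
iter 4: u=1.078828  f(a)=+8.465e-10  f'(a)=-9.386e-01  a ← 72.949535 − (+8.465e-10/-9.386e-01) = 72.949535
iter 5: u=1.078828  f(a)=-2.842e-14  f'(a)=-9.386e-01  a ← 72.949535 − (-2.842e-14/-9.386e-01) = 72.949535
converged: |Δa| < 1e-12 after 5 iterations
sag = a·(cosh(S/(2a)) − 1) = 72.949535·(cosh(1.078828) − 1) = 46.732352
T_max/T_min = cosh(S/(2a)) = 1.640612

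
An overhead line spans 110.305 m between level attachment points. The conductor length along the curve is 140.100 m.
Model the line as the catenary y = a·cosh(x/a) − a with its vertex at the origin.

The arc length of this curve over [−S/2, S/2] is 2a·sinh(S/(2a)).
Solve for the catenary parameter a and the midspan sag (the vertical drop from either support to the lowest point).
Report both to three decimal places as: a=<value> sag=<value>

seed: a₀ = √(S³/(24(L−S))) = √(110.305³/(24·29.795)) = 43.322697
iter 1: u=1.273062  f(a)=+2.510e+00  f'(a)=-1.612e+00  a ← 43.322697 − (+2.510e+00/-1.612e+00) = 44.879869
iter 2: u=1.228892  f(a)=+1.417e-01  f'(a)=-1.434e+00  a ← 44.879869 − (+1.417e-01/-1.434e+00) = 44.978626
iter 3: u=1.226194  f(a)=+5.111e-04  f'(a)=-1.424e+00  a ← 44.978626 − (+5.111e-04/-1.424e+00) = 44.978985
iter 4: u=1.226184  f(a)=+6.705e-09  f'(a)=-1.424e+00  a ← 44.978985 − (+6.705e-09/-1.424e+00) = 44.978985
iter 5: u=1.226184  f(a)=-2.842e-14  f'(a)=-1.424e+00  a ← 44.978985 − (-2.842e-14/-1.424e+00) = 44.978985
converged: |Δa| < 1e-12 after 5 iterations
sag = a·(cosh(S/(2a)) − 1) = 44.978985·(cosh(1.226184) − 1) = 38.268307
T_max/T_min = cosh(S/(2a)) = 1.850804

a=44.979 sag=38.268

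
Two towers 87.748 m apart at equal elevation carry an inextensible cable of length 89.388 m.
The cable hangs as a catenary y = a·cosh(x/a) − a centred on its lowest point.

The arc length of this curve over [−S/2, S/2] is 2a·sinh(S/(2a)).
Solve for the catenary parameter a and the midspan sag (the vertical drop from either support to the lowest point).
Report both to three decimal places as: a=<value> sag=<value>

a=131.383 sag=7.394

seed: a₀ = √(S³/(24(L−S))) = √(87.748³/(24·1.640)) = 131.017194
iter 1: u=0.334872  f(a)=+9.220e-03  f'(a)=-2.532e-02  a ← 131.017194 − (+9.220e-03/-2.532e-02) = 131.381381
iter 2: u=0.333944  f(a)=+3.859e-05  f'(a)=-2.511e-02  a ← 131.381381 − (+3.859e-05/-2.511e-02) = 131.382918
iter 3: u=0.333940  f(a)=+6.821e-10  f'(a)=-2.510e-02  a ← 131.382918 − (+6.821e-10/-2.510e-02) = 131.382918
iter 4: u=0.333940  f(a)=+0.000e+00  f'(a)=-2.510e-02  a ← 131.382918 − (+0.000e+00/-2.510e-02) = 131.382918
converged: |Δa| < 1e-12 after 4 iterations
sag = a·(cosh(S/(2a)) − 1) = 131.382918·(cosh(0.333940) − 1) = 7.393971
T_max/T_min = cosh(S/(2a)) = 1.056278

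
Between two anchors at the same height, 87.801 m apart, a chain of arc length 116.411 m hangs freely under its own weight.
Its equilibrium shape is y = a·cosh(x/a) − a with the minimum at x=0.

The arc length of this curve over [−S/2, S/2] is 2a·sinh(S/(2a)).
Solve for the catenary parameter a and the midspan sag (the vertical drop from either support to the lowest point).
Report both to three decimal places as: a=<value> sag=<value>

seed: a₀ = √(S³/(24(L−S))) = √(87.801³/(24·28.610)) = 31.396746
iter 1: u=1.398250  f(a)=+2.931e+00  f'(a)=-2.205e+00  a ← 31.396746 − (+2.931e+00/-2.205e+00) = 32.726043
iter 2: u=1.341455  f(a)=+1.964e-01  f'(a)=-1.918e+00  a ← 32.726043 − (+1.964e-01/-1.918e+00) = 32.828430
iter 3: u=1.337271  f(a)=+1.022e-03  f'(a)=-1.898e+00  a ← 32.828430 − (+1.022e-03/-1.898e+00) = 32.828969
iter 4: u=1.337249  f(a)=+2.800e-08  f'(a)=-1.898e+00  a ← 32.828969 − (+2.800e-08/-1.898e+00) = 32.828969
iter 5: u=1.337249  f(a)=-1.421e-14  f'(a)=-1.898e+00  a ← 32.828969 − (-1.421e-14/-1.898e+00) = 32.828969
converged: |Δa| < 1e-12 after 5 iterations
sag = a·(cosh(S/(2a)) − 1) = 32.828969·(cosh(1.337249) − 1) = 33.996337
T_max/T_min = cosh(S/(2a)) = 2.035559

a=32.829 sag=33.996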